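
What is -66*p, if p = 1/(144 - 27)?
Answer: -22/39 ≈ -0.56410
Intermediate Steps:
p = 1/117 ≈ 0.0085470
-66*p = -66*1/117 = -22/39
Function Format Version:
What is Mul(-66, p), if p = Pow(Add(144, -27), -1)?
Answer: Rational(-22, 39) ≈ -0.56410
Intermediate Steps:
p = Rational(1, 117) (p = Pow(117, -1) = Rational(1, 117) ≈ 0.0085470)
Mul(-66, p) = Mul(-66, Rational(1, 117)) = Rational(-22, 39)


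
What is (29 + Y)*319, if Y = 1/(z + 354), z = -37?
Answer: 2932886/317 ≈ 9252.0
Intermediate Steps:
Y = 1/317 (Y = 1/(-37 + 354) = 1/317 ≈ 0.0031546)
(29 + Y)*319 = (29 + 1/317)*319 = (9194/317)*319 = 2932886/317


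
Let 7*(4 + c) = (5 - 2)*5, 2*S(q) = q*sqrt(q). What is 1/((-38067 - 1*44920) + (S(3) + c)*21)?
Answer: -332104/27573254797 - 126*sqrt(3)/27573254797 ≈ -1.2052e-5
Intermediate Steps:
S(q) = q**(3/2)/2 (S(q) = (q*sqrt(q))/2 = q**(3/2)/2)
c = -13/7 (c = -4 + ((5 - 2)*5)/7 = -4 + (3*5)/7 = -4 + (1/7)*15 = -4 + 15/7 = -13/7 ≈ -1.8571)
1/((-38067 - 1*44920) + (S(3) + c)*21) = 1/((-38067 - 1*44920) + (3**(3/2)/2 - 13/7)*21) = 1/((-38067 - 44920) + ((3*sqrt(3))/2 - 13/7)*21) = 1/(-82987 + (3*sqrt(3)/2 - 13/7)*21) = 1/(-82987 + (-13/7 + 3*sqrt(3)/2)*21) = 1/(-82987 + (-39 + 63*sqrt(3)/2)) = 1/(-83026 + 63*sqrt(3)/2)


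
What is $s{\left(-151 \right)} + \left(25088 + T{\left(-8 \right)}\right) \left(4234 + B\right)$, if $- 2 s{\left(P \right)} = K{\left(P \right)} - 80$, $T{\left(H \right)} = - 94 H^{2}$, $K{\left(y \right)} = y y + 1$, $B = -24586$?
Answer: $-388164705$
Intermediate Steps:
$K{\left(y \right)} = 1 + y^{2}$ ($K{\left(y \right)} = y^{2} + 1 = 1 + y^{2}$)
$s{\left(P \right)} = \frac{79}{2} - \frac{P^{2}}{2}$ ($s{\left(P \right)} = - \frac{\left(1 + P^{2}\right) - 80}{2} = - \frac{-79 + P^{2}}{2} = \frac{79}{2} - \frac{P^{2}}{2}$)
$s{\left(-151 \right)} + \left(25088 + T{\left(-8 \right)}\right) \left(4234 + B\right) = \left(\frac{79}{2} - \frac{\left(-151\right)^{2}}{2}\right) + \left(25088 - 94 \left(-8\right)^{2}\right) \left(4234 - 24586\right) = \left(\frac{79}{2} - \frac{22801}{2}\right) + \left(25088 - 6016\right) \left(-20352\right) = -11361 + 19072 \left(-20352\right) = -11361 - 388153344 = -388164705$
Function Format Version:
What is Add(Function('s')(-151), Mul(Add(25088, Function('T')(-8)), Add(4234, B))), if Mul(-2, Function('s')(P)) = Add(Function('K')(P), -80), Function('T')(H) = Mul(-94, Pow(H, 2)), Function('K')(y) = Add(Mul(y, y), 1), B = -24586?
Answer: -388164705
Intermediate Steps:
Function('K')(y) = Add(1, Pow(y, 2)) (Function('K')(y) = Add(Pow(y, 2), 1) = Add(1, Pow(y, 2)))
Function('s')(P) = Add(Rational(79, 2), Mul(Rational(-1, 2), Pow(P, 2))) (Function('s')(P) = Mul(Rational(-1, 2), Add(Add(1, Pow(P, 2)), -80)) = Mul(Rational(-1, 2), Add(-79, Pow(P, 2))) = Add(Rational(79, 2), Mul(Rational(-1, 2), Pow(P, 2))))
Add(Function('s')(-151), Mul(Add(25088, Function('T')(-8)), Add(4234, B))) = Add(Add(Rational(79, 2), Mul(Rational(-1, 2), Pow(-151, 2))), Mul(Add(25088, Mul(-94, Pow(-8, 2))), Add(4234, -24586))) = Add(Add(Rational(79, 2), Mul(Rational(-1, 2), 22801)), Mul(Add(25088, Mul(-94, 64)), -20352)) = Add(Add(Rational(79, 2), Rational(-22801, 2)), Mul(Add(25088, -6016), -20352)) = Add(-11361, Mul(19072, -20352)) = Add(-11361, -388153344) = -388164705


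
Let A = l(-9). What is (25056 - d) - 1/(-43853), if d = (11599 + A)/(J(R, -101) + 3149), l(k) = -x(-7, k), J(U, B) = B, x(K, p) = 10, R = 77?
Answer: 1116191857165/44554648 ≈ 25052.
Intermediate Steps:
l(k) = -10 (l(k) = -1*10 = -10)
A = -10
d = 3863/1016 (d = (11599 - 10)/(-101 + 3149) = 11589/3048 = 11589*(1/3048) = 3863/1016 ≈ 3.8022)
(25056 - d) - 1/(-43853) = (25056 - 1*3863/1016) - 1/(-43853) = (25056 - 3863/1016) - 1*(-1/43853) = 25453033/1016 + 1/43853 = 1116191857165/44554648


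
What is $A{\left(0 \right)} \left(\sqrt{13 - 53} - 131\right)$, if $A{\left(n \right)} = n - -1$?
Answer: $-131 + 2 i \sqrt{10} \approx -131.0 + 6.3246 i$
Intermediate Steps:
$A{\left(n \right)} = 1 + n$ ($A{\left(n \right)} = n + 1 = 1 + n$)
$A{\left(0 \right)} \left(\sqrt{13 - 53} - 131\right) = \left(1 + 0\right) \left(\sqrt{13 - 53} - 131\right) = 1 \left(\sqrt{-40} - 131\right) = 1 \left(2 i \sqrt{10} - 131\right) = 1 \left(-131 + 2 i \sqrt{10}\right) = -131 + 2 i \sqrt{10}$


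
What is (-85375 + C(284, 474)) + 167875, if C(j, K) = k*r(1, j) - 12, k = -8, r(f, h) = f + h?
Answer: 80208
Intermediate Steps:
C(j, K) = -20 - 8*j (C(j, K) = -8*(1 + j) - 12 = (-8 - 8*j) - 12 = -20 - 8*j)
(-85375 + C(284, 474)) + 167875 = (-85375 + (-20 - 8*284)) + 167875 = (-85375 + (-20 - 2272)) + 167875 = (-85375 - 2292) + 167875 = -87667 + 167875 = 80208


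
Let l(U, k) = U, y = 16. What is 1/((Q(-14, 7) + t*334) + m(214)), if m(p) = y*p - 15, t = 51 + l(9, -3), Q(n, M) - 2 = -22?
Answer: 1/23429 ≈ 4.2682e-5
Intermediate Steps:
Q(n, M) = -20 (Q(n, M) = 2 - 22 = -20)
t = 60 (t = 51 + 9 = 60)
m(p) = -15 + 16*p (m(p) = 16*p - 15 = -15 + 16*p)
1/((Q(-14, 7) + t*334) + m(214)) = 1/((-20 + 60*334) + (-15 + 16*214)) = 1/((-20 + 20040) + (-15 + 3424)) = 1/(20020 + 3409) = 1/23429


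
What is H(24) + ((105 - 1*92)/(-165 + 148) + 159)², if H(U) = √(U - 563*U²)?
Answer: 7236100/289 + 2*I*√81066 ≈ 25038.0 + 569.44*I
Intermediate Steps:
H(24) + ((105 - 1*92)/(-165 + 148) + 159)² = √(24*(1 - 563*24)) + ((105 - 1*92)/(-165 + 148) + 159)² = √(24*(1 - 13512)) + ((105 - 92)/(-17) + 159)² = √(24*(-13511)) + (13*(-1/17) + 159)² = √(-324264) + (-13/17 + 159)² = 2*I*√81066 + (2690/17)² = 2*I*√81066 + 7236100/289 = 7236100/289 + 2*I*√81066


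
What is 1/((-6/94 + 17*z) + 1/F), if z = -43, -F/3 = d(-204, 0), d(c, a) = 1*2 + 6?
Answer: -1128/824687 ≈ -0.0013678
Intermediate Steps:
d(c, a) = 8 (d(c, a) = 2 + 6 = 8)
F = -24 (F = -3*8 = -24)
1/((-6/94 + 17*z) + 1/F) = 1/((-6/94 + 17*(-43)) + 1/(-24)) = 1/((-6*1/94 - 731) - 1/24) = 1/((-3/47 - 731) - 1/24) = 1/(-34360/47 - 1/24) = 1/(-824687/1128) = -1128/824687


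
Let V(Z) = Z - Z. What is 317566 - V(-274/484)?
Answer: 317566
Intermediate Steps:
V(Z) = 0
317566 - V(-274/484) = 317566 - 1*0 = 317566 + 0 = 317566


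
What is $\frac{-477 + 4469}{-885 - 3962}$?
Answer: $- \frac{3992}{4847} \approx -0.8236$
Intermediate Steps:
$\frac{-477 + 4469}{-885 - 3962} = \frac{3992}{-4847} = 3992 \left(- \frac{1}{4847}\right) = - \frac{3992}{4847}$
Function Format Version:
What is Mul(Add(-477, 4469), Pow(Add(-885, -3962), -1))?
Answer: Rational(-3992, 4847) ≈ -0.82360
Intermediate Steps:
Mul(Add(-477, 4469), Pow(Add(-885, -3962), -1)) = Mul(3992, Pow(-4847, -1)) = Mul(3992, Rational(-1, 4847)) = Rational(-3992, 4847)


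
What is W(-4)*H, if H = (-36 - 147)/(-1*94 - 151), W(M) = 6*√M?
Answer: 2196*I/245 ≈ 8.9633*I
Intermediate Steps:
H = 183/245 (H = -183/(-94 - 151) = -183/(-245) = -183*(-1/245) = 183/245 ≈ 0.74694)
W(-4)*H = (6*√(-4))*(183/245) = (6*(2*I))*(183/245) = (12*I)*(183/245) = 2196*I/245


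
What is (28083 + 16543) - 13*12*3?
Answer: 44158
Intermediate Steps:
(28083 + 16543) - 13*12*3 = 44626 - 156*3 = 44626 - 468 = 44158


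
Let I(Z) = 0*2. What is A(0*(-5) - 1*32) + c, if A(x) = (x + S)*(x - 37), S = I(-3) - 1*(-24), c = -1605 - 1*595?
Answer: -1648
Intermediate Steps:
I(Z) = 0
c = -2200 (c = -1605 - 595 = -2200)
S = 24 (S = 0 - 1*(-24) = 0 + 24 = 24)
A(x) = (-37 + x)*(24 + x) (A(x) = (x + 24)*(x - 37) = (24 + x)*(-37 + x) = (-37 + x)*(24 + x))
A(0*(-5) - 1*32) + c = (-888 + (0*(-5) - 1*32)**2 - 13*(0*(-5) - 1*32)) - 2200 = (-888 + (0 - 32)**2 - 13*(0 - 32)) - 2200 = (-888 + (-32)**2 - 13*(-32)) - 2200 = (-888 + 1024 + 416) - 2200 = 552 - 2200 = -1648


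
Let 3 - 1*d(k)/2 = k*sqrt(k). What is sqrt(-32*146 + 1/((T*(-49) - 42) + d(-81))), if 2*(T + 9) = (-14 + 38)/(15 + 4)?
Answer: sqrt(-347273475964892997411 - 47833027415946*I)/272636751 ≈ 4.7074e-6 - 68.352*I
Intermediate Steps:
d(k) = 6 - 2*k**(3/2) (d(k) = 6 - 2*k*sqrt(k) = 6 - 2*k**(3/2))
T = -159/19 (T = -9 + ((-14 + 38)/(15 + 4))/2 = -9 + (24/19)/2 = -9 + (24*(1/19))/2 = -9 + (1/2)*(24/19) = -9 + 12/19 = -159/19 ≈ -8.3684)
sqrt(-32*146 + 1/((T*(-49) - 42) + d(-81))) = sqrt(-32*146 + 1/((-159/19*(-49) - 42) + (6 - (-1458)*I))) = sqrt(-4672 + 1/((7791/19 - 42) + (6 - (-1458)*I))) = sqrt(-4672 + 1/(6993/19 + (6 + 1458*I))) = sqrt(-4672 + 1/(7107/19 + 1458*I)) = sqrt(-4672 + 361*(7107/19 - 1458*I)/817910253)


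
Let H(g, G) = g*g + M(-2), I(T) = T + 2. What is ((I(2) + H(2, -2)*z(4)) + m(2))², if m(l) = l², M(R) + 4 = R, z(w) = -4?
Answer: 256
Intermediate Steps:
M(R) = -4 + R
I(T) = 2 + T
H(g, G) = -6 + g² (H(g, G) = g*g + (-4 - 2) = g² - 6 = -6 + g²)
((I(2) + H(2, -2)*z(4)) + m(2))² = (((2 + 2) + (-6 + 2²)*(-4)) + 2²)² = ((4 + (-6 + 4)*(-4)) + 4)² = ((4 - 2*(-4)) + 4)² = ((4 + 8) + 4)² = (12 + 4)² = 16² = 256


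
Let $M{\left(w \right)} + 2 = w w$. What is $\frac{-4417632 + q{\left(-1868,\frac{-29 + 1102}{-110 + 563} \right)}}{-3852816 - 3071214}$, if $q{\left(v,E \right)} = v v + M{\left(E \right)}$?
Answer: $\frac{190475894561}{1420873272270} \approx 0.13406$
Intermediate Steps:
$M{\left(w \right)} = -2 + w^{2}$ ($M{\left(w \right)} = -2 + w w = -2 + w^{2}$)
$q{\left(v,E \right)} = -2 + E^{2} + v^{2}$ ($q{\left(v,E \right)} = v v + \left(-2 + E^{2}\right) = v^{2} + \left(-2 + E^{2}\right) = -2 + E^{2} + v^{2}$)
$\frac{-4417632 + q{\left(-1868,\frac{-29 + 1102}{-110 + 563} \right)}}{-3852816 - 3071214} = \frac{-4417632 + \left(-2 + \left(\frac{-29 + 1102}{-110 + 563}\right)^{2} + \left(-1868\right)^{2}\right)}{-3852816 - 3071214} = \frac{-4417632 + \left(-2 + \left(\frac{1073}{453}\right)^{2} + 3489424\right)}{-6924030} = \left(-4417632 + \left(-2 + \left(1073 \cdot \frac{1}{453}\right)^{2} + 3489424\right)\right) \left(- \frac{1}{6924030}\right) = \left(-4417632 + \left(-2 + \left(\frac{1073}{453}\right)^{2} + 3489424\right)\right) \left(- \frac{1}{6924030}\right) = \left(-4417632 + \left(-2 + \frac{1151329}{205209} + 3489424\right)\right) \left(- \frac{1}{6924030}\right) = \left(-4417632 + \frac{716061950527}{205209}\right) \left(- \frac{1}{6924030}\right) = \left(- \frac{190475894561}{205209}\right) \left(- \frac{1}{6924030}\right) = \frac{190475894561}{1420873272270}$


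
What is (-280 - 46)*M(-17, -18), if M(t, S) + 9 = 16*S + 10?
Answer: 93562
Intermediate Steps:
M(t, S) = 1 + 16*S (M(t, S) = -9 + (16*S + 10) = -9 + (10 + 16*S) = 1 + 16*S)
(-280 - 46)*M(-17, -18) = (-280 - 46)*(1 + 16*(-18)) = -326*(1 - 288) = -326*(-287) = 93562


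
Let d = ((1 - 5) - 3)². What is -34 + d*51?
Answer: 2465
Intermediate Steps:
d = 49 (d = (-4 - 3)² = (-7)² = 49)
-34 + d*51 = -34 + 49*51 = -34 + 2499 = 2465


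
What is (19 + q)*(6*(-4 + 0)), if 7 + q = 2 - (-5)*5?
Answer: -936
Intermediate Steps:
q = 20 (q = -7 + (2 - (-5)*5) = -7 + (2 - 5*(-5)) = -7 + (2 + 25) = -7 + 27 = 20)
(19 + q)*(6*(-4 + 0)) = (19 + 20)*(6*(-4 + 0)) = 39*(6*(-4)) = 39*(-24) = -936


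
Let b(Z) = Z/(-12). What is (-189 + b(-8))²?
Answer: 319225/9 ≈ 35469.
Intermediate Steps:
b(Z) = -Z/12 (b(Z) = Z*(-1/12) = -Z/12)
(-189 + b(-8))² = (-189 - 1/12*(-8))² = (-189 + ⅔)² = (-565/3)² = 319225/9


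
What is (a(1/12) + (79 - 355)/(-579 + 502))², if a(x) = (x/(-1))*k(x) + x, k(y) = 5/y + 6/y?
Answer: 45900625/853776 ≈ 53.762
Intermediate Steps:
k(y) = 11/y
a(x) = -11 + x (a(x) = (x/(-1))*(11/x) + x = (x*(-1))*(11/x) + x = (-x)*(11/x) + x = -11 + x)
(a(1/12) + (79 - 355)/(-579 + 502))² = ((-11 + 1/12) + (79 - 355)/(-579 + 502))² = ((-11 + 1/12) - 276/(-77))² = (-131/12 - 276*(-1/77))² = (-131/12 + 276/77)² = (-6775/924)² = 45900625/853776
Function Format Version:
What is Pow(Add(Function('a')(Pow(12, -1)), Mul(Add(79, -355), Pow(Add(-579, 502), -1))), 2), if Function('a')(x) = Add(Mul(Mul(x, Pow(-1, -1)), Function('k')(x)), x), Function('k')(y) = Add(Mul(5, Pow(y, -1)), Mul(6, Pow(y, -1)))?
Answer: Rational(45900625, 853776) ≈ 53.762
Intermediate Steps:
Function('k')(y) = Mul(11, Pow(y, -1))
Function('a')(x) = Add(-11, x) (Function('a')(x) = Add(Mul(Mul(x, Pow(-1, -1)), Mul(11, Pow(x, -1))), x) = Add(Mul(Mul(x, -1), Mul(11, Pow(x, -1))), x) = Add(Mul(Mul(-1, x), Mul(11, Pow(x, -1))), x) = Add(-11, x))
Pow(Add(Function('a')(Pow(12, -1)), Mul(Add(79, -355), Pow(Add(-579, 502), -1))), 2) = Pow(Add(Add(-11, Pow(12, -1)), Mul(Add(79, -355), Pow(Add(-579, 502), -1))), 2) = Pow(Add(Add(-11, Rational(1, 12)), Mul(-276, Pow(-77, -1))), 2) = Pow(Add(Rational(-131, 12), Mul(-276, Rational(-1, 77))), 2) = Pow(Add(Rational(-131, 12), Rational(276, 77)), 2) = Pow(Rational(-6775, 924), 2) = Rational(45900625, 853776)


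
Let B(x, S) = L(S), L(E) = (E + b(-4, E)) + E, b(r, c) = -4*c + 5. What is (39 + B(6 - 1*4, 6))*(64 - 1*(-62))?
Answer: 4032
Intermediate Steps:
b(r, c) = 5 - 4*c
L(E) = 5 - 2*E (L(E) = (E + (5 - 4*E)) + E = (5 - 3*E) + E = 5 - 2*E)
B(x, S) = 5 - 2*S
(39 + B(6 - 1*4, 6))*(64 - 1*(-62)) = (39 + (5 - 2*6))*(64 - 1*(-62)) = (39 + (5 - 12))*(64 + 62) = (39 - 7)*126 = 32*126 = 4032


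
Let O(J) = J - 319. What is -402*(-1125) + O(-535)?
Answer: 451396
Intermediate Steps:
O(J) = -319 + J
-402*(-1125) + O(-535) = -402*(-1125) + (-319 - 535) = 452250 - 854 = 451396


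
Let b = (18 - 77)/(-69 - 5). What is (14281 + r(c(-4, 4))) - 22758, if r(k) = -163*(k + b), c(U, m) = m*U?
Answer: -443923/74 ≈ -5999.0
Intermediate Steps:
b = 59/74 (b = -59/(-74) = -59*(-1/74) = 59/74 ≈ 0.79730)
c(U, m) = U*m
r(k) = -9617/74 - 163*k (r(k) = -163*(k + 59/74) = -163*(59/74 + k) = -9617/74 - 163*k)
(14281 + r(c(-4, 4))) - 22758 = (14281 + (-9617/74 - (-652)*4)) - 22758 = (14281 + (-9617/74 - 163*(-16))) - 22758 = (14281 + (-9617/74 + 2608)) - 22758 = (14281 + 183375/74) - 22758 = 1240169/74 - 22758 = -443923/74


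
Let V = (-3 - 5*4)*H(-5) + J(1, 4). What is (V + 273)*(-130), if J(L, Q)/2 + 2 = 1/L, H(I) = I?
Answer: -50180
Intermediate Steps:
J(L, Q) = -4 + 2/L
V = 113 (V = (-3 - 5*4)*(-5) + (-4 + 2/1) = (-3 - 20)*(-5) + (-4 + 2*1) = -23*(-5) + (-4 + 2) = 115 - 2 = 113)
(V + 273)*(-130) = (113 + 273)*(-130) = 386*(-130) = -50180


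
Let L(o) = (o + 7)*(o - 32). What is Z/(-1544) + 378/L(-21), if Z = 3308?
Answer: -33409/20458 ≈ -1.6331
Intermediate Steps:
L(o) = (-32 + o)*(7 + o) (L(o) = (7 + o)*(-32 + o) = (-32 + o)*(7 + o))
Z/(-1544) + 378/L(-21) = 3308/(-1544) + 378/(-224 + (-21)² - 25*(-21)) = 3308*(-1/1544) + 378/(-224 + 441 + 525) = -827/386 + 378/742 = -827/386 + 378*(1/742) = -827/386 + 27/53 = -33409/20458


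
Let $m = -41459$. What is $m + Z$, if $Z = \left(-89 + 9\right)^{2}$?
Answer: $-35059$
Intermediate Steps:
$Z = 6400$ ($Z = \left(-80\right)^{2} = 6400$)
$m + Z = -41459 + 6400 = -35059$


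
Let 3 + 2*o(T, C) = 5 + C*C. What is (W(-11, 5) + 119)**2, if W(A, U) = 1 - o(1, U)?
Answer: 45369/4 ≈ 11342.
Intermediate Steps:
o(T, C) = 1 + C**2/2 (o(T, C) = -3/2 + (5 + C*C)/2 = -3/2 + (5 + C**2)/2 = -3/2 + (5/2 + C**2/2) = 1 + C**2/2)
W(A, U) = -U**2/2 (W(A, U) = 1 - (1 + U**2/2) = 1 + (-1 - U**2/2) = -U**2/2)
(W(-11, 5) + 119)**2 = (-1/2*5**2 + 119)**2 = (-1/2*25 + 119)**2 = (-25/2 + 119)**2 = (213/2)**2 = 45369/4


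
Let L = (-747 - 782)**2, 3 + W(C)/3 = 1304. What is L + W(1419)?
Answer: 2341744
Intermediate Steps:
W(C) = 3903 (W(C) = -9 + 3*1304 = -9 + 3912 = 3903)
L = 2337841 (L = (-1529)**2 = 2337841)
L + W(1419) = 2337841 + 3903 = 2341744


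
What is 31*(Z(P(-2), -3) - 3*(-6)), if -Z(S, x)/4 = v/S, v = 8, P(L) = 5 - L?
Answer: 2914/7 ≈ 416.29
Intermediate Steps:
Z(S, x) = -32/S
31*(Z(P(-2), -3) - 3*(-6)) = 31*(-32/(5 - 1*(-2)) - 3*(-6)) = 31*(-32/(5 + 2) + 18) = 31*(-32/7 + 18) = 31*(94/7) = 2914/7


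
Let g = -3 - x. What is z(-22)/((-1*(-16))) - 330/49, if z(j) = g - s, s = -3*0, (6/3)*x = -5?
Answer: -10609/1568 ≈ -6.7659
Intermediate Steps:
x = -5/2 (x = (½)*(-5) = -5/2 ≈ -2.5000)
s = 0
g = -½ (g = -3 - 1*(-5/2) = -3 + 5/2 = -½ ≈ -0.50000)
z(j) = -½ (z(j) = -½ - 1*0 = -½ + 0 = -½)
z(-22)/((-1*(-16))) - 330/49 = -1/(2*((-1*(-16)))) - 330/49 = -½/16 - 330*1/49 = -½*1/16 - 330/49 = -1/32 - 330/49 = -10609/1568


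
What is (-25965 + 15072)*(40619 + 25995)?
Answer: -725626302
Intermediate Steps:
(-25965 + 15072)*(40619 + 25995) = -10893*66614 = -725626302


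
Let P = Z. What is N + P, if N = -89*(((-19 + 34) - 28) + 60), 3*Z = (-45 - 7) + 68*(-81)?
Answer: -18109/3 ≈ -6036.3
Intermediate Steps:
Z = -5560/3 (Z = ((-45 - 7) + 68*(-81))/3 = (-52 - 5508)/3 = (⅓)*(-5560) = -5560/3 ≈ -1853.3)
P = -5560/3 ≈ -1853.3
N = -4183 (N = -89*((15 - 28) + 60) = -89*(-13 + 60) = -89*47 = -4183)
N + P = -4183 - 5560/3 = -18109/3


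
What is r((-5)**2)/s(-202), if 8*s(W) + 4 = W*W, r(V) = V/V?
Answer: 1/5100 ≈ 0.00019608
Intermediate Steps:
r(V) = 1
s(W) = -1/2 + W**2/8 (s(W) = -1/2 + (W*W)/8 = -1/2 + W**2/8)
r((-5)**2)/s(-202) = 1/(-1/2 + (1/8)*(-202)**2) = 1/(-1/2 + (1/8)*40804) = 1/(-1/2 + 10201/2) = 1/5100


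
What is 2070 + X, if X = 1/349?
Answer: 722431/349 ≈ 2070.0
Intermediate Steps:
X = 1/349 ≈ 0.0028653
2070 + X = 2070 + 1/349 = 722431/349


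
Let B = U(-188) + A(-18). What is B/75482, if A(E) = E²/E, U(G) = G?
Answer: -103/37741 ≈ -0.0027291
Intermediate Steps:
A(E) = E
B = -206 (B = -188 - 18 = -206)
B/75482 = -206/75482 = -206*1/75482 = -103/37741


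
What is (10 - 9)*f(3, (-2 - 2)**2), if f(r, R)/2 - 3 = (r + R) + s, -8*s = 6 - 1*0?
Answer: 85/2 ≈ 42.500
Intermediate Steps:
s = -3/4 (s = -(6 - 1*0)/8 = -(6 + 0)/8 = -1/8*6 = -3/4 ≈ -0.75000)
f(r, R) = 9/2 + 2*R + 2*r (f(r, R) = 6 + 2*((r + R) - 3/4) = 6 + 2*((R + r) - 3/4) = 6 + 2*(-3/4 + R + r) = 6 + (-3/2 + 2*R + 2*r) = 9/2 + 2*R + 2*r)
(10 - 9)*f(3, (-2 - 2)**2) = (10 - 9)*(9/2 + 2*(-2 - 2)**2 + 2*3) = 1*(9/2 + 2*(-4)**2 + 6) = 1*(9/2 + 2*16 + 6) = 1*(9/2 + 32 + 6) = 1*(85/2) = 85/2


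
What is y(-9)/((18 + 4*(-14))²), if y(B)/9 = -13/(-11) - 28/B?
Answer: 425/15884 ≈ 0.026756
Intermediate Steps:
y(B) = 117/11 - 252/B (y(B) = 9*(-13/(-11) - 28/B) = 9*(-13*(-1/11) - 28/B) = 9*(13/11 - 28/B) = 117/11 - 252/B)
y(-9)/((18 + 4*(-14))²) = (117/11 - 252/(-9))/((18 + 4*(-14))²) = (117/11 - 252*(-⅑))/((18 - 56)²) = (117/11 + 28)/((-38)²) = (425/11)/1444 = (425/11)*(1/1444) = 425/15884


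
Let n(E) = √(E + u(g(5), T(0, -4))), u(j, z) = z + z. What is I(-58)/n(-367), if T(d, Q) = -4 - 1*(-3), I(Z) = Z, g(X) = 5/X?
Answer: 58*I*√41/123 ≈ 3.0194*I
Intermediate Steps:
T(d, Q) = -1 (T(d, Q) = -4 + 3 = -1)
u(j, z) = 2*z
n(E) = √(-2 + E) (n(E) = √(E + 2*(-1)) = √(E - 2) = √(-2 + E))
I(-58)/n(-367) = -58/√(-2 - 367) = -58*(-I*√41/123) = -(-58)*I*√41/123 = 58*I*√41/123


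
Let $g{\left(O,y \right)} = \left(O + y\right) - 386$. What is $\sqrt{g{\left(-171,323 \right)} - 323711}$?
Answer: $i \sqrt{323945} \approx 569.16 i$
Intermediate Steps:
$g{\left(O,y \right)} = -386 + O + y$
$\sqrt{g{\left(-171,323 \right)} - 323711} = \sqrt{\left(-386 - 171 + 323\right) - 323711} = \sqrt{-234 - 323711} = \sqrt{-323945} = i \sqrt{323945}$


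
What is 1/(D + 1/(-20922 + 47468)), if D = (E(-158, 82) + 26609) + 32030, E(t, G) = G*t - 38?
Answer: 26546/1211692171 ≈ 2.1908e-5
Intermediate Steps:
E(t, G) = -38 + G*t
D = 45645 (D = ((-38 + 82*(-158)) + 26609) + 32030 = ((-38 - 12956) + 26609) + 32030 = (-12994 + 26609) + 32030 = 13615 + 32030 = 45645)
1/(D + 1/(-20922 + 47468)) = 1/(45645 + 1/(-20922 + 47468)) = 1/(45645 + 1/26546) = 1/(1211692171/26546) = 26546/1211692171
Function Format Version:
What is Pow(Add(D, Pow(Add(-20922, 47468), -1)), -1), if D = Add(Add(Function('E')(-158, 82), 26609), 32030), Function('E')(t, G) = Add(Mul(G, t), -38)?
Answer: Rational(26546, 1211692171) ≈ 2.1908e-5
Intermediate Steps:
Function('E')(t, G) = Add(-38, Mul(G, t))
D = 45645 (D = Add(Add(Add(-38, Mul(82, -158)), 26609), 32030) = Add(Add(Add(-38, -12956), 26609), 32030) = Add(Add(-12994, 26609), 32030) = Add(13615, 32030) = 45645)
Pow(Add(D, Pow(Add(-20922, 47468), -1)), -1) = Pow(Add(45645, Pow(Add(-20922, 47468), -1)), -1) = Pow(Add(45645, Pow(26546, -1)), -1) = Pow(Add(45645, Rational(1, 26546)), -1) = Pow(Rational(1211692171, 26546), -1) = Rational(26546, 1211692171)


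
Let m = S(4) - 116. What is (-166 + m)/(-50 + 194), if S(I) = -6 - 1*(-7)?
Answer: -281/144 ≈ -1.9514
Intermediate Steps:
S(I) = 1 (S(I) = -6 + 7 = 1)
m = -115 (m = 1 - 116 = -115)
(-166 + m)/(-50 + 194) = (-166 - 115)/(-50 + 194) = -281/144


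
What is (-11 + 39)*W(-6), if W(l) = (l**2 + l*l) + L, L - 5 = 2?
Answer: 2212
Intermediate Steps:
L = 7 (L = 5 + 2 = 7)
W(l) = 7 + 2*l**2 (W(l) = (l**2 + l*l) + 7 = (l**2 + l**2) + 7 = 2*l**2 + 7 = 7 + 2*l**2)
(-11 + 39)*W(-6) = (-11 + 39)*(7 + 2*(-6)**2) = 28*(7 + 2*36) = 28*(7 + 72) = 28*79 = 2212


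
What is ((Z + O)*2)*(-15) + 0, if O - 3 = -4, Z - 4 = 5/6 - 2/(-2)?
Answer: -145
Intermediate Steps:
Z = 35/6 (Z = 4 + (5/6 - 2/(-2)) = 4 + (5*(⅙) - 2*(-½)) = 4 + (⅚ + 1) = 4 + 11/6 = 35/6 ≈ 5.8333)
O = -1 (O = 3 - 4 = -1)
((Z + O)*2)*(-15) + 0 = ((35/6 - 1)*2)*(-15) + 0 = ((29/6)*2)*(-15) + 0 = (29/3)*(-15) + 0 = -145 + 0 = -145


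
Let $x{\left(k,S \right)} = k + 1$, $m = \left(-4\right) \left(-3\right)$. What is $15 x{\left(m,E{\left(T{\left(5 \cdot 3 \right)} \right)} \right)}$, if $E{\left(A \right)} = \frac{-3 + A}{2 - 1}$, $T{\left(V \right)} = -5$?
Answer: $195$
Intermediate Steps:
$E{\left(A \right)} = -3 + A$ ($E{\left(A \right)} = \frac{-3 + A}{1} = \left(-3 + A\right) 1 = -3 + A$)
$m = 12$
$x{\left(k,S \right)} = 1 + k$
$15 x{\left(m,E{\left(T{\left(5 \cdot 3 \right)} \right)} \right)} = 15 \left(1 + 12\right) = 15 \cdot 13 = 195$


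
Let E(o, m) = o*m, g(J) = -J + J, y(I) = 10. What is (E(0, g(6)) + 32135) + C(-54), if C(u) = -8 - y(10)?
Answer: 32117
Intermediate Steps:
g(J) = 0
E(o, m) = m*o
C(u) = -18 (C(u) = -8 - 1*10 = -8 - 10 = -18)
(E(0, g(6)) + 32135) + C(-54) = (0*0 + 32135) - 18 = (0 + 32135) - 18 = 32135 - 18 = 32117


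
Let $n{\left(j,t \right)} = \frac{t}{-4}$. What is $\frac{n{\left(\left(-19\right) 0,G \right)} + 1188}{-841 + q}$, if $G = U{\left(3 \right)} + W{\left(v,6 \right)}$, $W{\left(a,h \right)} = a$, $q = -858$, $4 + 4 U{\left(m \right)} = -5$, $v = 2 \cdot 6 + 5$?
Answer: $- \frac{18949}{27184} \approx -0.69706$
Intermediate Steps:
$v = 17$ ($v = 12 + 5 = 17$)
$U{\left(m \right)} = - \frac{9}{4}$ ($U{\left(m \right)} = -1 + \frac{1}{4} \left(-5\right) = -1 - \frac{5}{4} = - \frac{9}{4}$)
$G = \frac{59}{4}$ ($G = - \frac{9}{4} + 17 = \frac{59}{4} \approx 14.75$)
$n{\left(j,t \right)} = - \frac{t}{4}$ ($n{\left(j,t \right)} = t \left(- \frac{1}{4}\right) = - \frac{t}{4}$)
$\frac{n{\left(\left(-19\right) 0,G \right)} + 1188}{-841 + q} = \frac{\left(- \frac{1}{4}\right) \frac{59}{4} + 1188}{-841 - 858} = \frac{- \frac{59}{16} + 1188}{-1699} = \frac{18949}{16} \left(- \frac{1}{1699}\right) = - \frac{18949}{27184}$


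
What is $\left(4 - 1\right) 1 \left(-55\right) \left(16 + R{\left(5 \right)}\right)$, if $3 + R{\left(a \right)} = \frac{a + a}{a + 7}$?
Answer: $- \frac{4565}{2} \approx -2282.5$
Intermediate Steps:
$R{\left(a \right)} = -3 + \frac{2 a}{7 + a}$ ($R{\left(a \right)} = -3 + \frac{a + a}{a + 7} = -3 + \frac{2 a}{7 + a}$)
$\left(4 - 1\right) 1 \left(-55\right) \left(16 + R{\left(5 \right)}\right) = \left(4 - 1\right) 1 \left(-55\right) \left(16 + \frac{-21 - 5}{7 + 5}\right) = 3 \cdot 1 \left(-55\right) \left(16 + \frac{-21 - 5}{12}\right) = 3 \left(-55\right) \left(16 + \frac{1}{12} \left(-26\right)\right) = - 165 \left(16 - \frac{13}{6}\right) = \left(-165\right) \frac{83}{6} = - \frac{4565}{2}$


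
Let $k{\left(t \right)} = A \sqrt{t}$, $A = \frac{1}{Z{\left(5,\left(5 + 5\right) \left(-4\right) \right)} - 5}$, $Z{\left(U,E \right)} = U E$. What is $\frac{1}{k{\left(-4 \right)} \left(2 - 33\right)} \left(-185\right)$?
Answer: $\frac{37925 i}{62} \approx 611.69 i$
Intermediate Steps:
$Z{\left(U,E \right)} = E U$
$A = - \frac{1}{205}$ ($A = \frac{1}{\left(5 + 5\right) \left(-4\right) 5 - 5} = \frac{1}{10 \left(-4\right) 5 - 5} = \frac{1}{\left(-40\right) 5 - 5} = \frac{1}{-200 - 5} = \frac{1}{-205} = - \frac{1}{205} \approx -0.0048781$)
$k{\left(t \right)} = - \frac{\sqrt{t}}{205}$
$\frac{1}{k{\left(-4 \right)} \left(2 - 33\right)} \left(-185\right) = \frac{1}{- \frac{\sqrt{-4}}{205} \left(2 - 33\right)} \left(-185\right) = \frac{1}{- \frac{2 i}{205} \left(2 - 33\right)} \left(-185\right) = \frac{1}{- \frac{2 i}{205} \left(-31\right)} \left(-185\right) = \frac{1}{\frac{62}{205} i} \left(-185\right) = - \frac{205 i}{62} \left(-185\right) = \frac{37925 i}{62}$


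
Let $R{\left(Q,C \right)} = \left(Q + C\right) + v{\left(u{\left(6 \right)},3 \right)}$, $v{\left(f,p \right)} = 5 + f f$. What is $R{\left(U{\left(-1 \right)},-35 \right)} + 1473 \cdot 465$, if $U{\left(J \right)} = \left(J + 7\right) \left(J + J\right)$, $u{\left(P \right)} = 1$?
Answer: $684904$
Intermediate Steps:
$U{\left(J \right)} = 2 J \left(7 + J\right)$ ($U{\left(J \right)} = \left(7 + J\right) 2 J = 2 J \left(7 + J\right)$)
$v{\left(f,p \right)} = 5 + f^{2}$
$R{\left(Q,C \right)} = 6 + C + Q$ ($R{\left(Q,C \right)} = \left(Q + C\right) + \left(5 + 1^{2}\right) = \left(C + Q\right) + \left(5 + 1\right) = \left(C + Q\right) + 6 = 6 + C + Q$)
$R{\left(U{\left(-1 \right)},-35 \right)} + 1473 \cdot 465 = \left(6 - 35 + 2 \left(-1\right) \left(7 - 1\right)\right) + 1473 \cdot 465 = \left(6 - 35 + 2 \left(-1\right) 6\right) + 684945 = \left(6 - 35 - 12\right) + 684945 = -41 + 684945 = 684904$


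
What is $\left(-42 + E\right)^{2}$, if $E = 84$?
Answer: $1764$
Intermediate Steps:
$\left(-42 + E\right)^{2} = \left(-42 + 84\right)^{2} = 42^{2} = 1764$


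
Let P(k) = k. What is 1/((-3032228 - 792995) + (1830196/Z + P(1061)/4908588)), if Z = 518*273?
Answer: -38563503524/147513501539021213 ≈ -2.6142e-7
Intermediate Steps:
Z = 141414
1/((-3032228 - 792995) + (1830196/Z + P(1061)/4908588)) = 1/((-3032228 - 792995) + (1830196/141414 + 1061/4908588)) = 1/(-3825223 + (1830196*(1/141414) + 1061*(1/4908588))) = 1/(-3825223 + (915098/70707 + 1061/4908588)) = 1/(-3825223 + 499101564639/38563503524) = 1/(-147513501539021213/38563503524) = -38563503524/147513501539021213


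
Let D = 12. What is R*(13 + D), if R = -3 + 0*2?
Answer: -75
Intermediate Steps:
R = -3 (R = -3 + 0 = -3)
R*(13 + D) = -3*(13 + 12) = -3*25 = -75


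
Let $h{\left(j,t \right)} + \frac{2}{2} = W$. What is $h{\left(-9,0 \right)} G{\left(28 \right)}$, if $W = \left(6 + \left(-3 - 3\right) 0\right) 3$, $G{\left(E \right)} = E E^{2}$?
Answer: $373184$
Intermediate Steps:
$G{\left(E \right)} = E^{3}$
$W = 18$ ($W = \left(6 + \left(-3 - 3\right) 0\right) 3 = \left(6 - 0\right) 3 = \left(6 + 0\right) 3 = 6 \cdot 3 = 18$)
$h{\left(j,t \right)} = 17$ ($h{\left(j,t \right)} = -1 + 18 = 17$)
$h{\left(-9,0 \right)} G{\left(28 \right)} = 17 \cdot 28^{3} = 17 \cdot 21952 = 373184$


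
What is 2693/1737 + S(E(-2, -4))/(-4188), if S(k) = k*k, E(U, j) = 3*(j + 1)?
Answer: 3712529/2424852 ≈ 1.5310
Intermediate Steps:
E(U, j) = 3 + 3*j (E(U, j) = 3*(1 + j) = 3 + 3*j)
S(k) = k²
2693/1737 + S(E(-2, -4))/(-4188) = 2693/1737 + (3 + 3*(-4))²/(-4188) = 2693*(1/1737) + (3 - 12)²*(-1/4188) = 2693/1737 + (-9)²*(-1/4188) = 2693/1737 + 81*(-1/4188) = 2693/1737 - 27/1396 = 3712529/2424852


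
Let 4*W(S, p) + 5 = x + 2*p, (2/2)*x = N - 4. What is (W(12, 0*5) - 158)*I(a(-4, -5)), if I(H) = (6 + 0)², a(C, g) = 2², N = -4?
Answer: -5805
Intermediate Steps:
a(C, g) = 4
I(H) = 36 (I(H) = 6² = 36)
x = -8 (x = -4 - 4 = -8)
W(S, p) = -13/4 + p/2 (W(S, p) = -5/4 + (-8 + 2*p)/4 = -5/4 + (-2 + p/2) = -13/4 + p/2)
(W(12, 0*5) - 158)*I(a(-4, -5)) = ((-13/4 + (0*5)/2) - 158)*36 = ((-13/4 + (½)*0) - 158)*36 = ((-13/4 + 0) - 158)*36 = (-13/4 - 158)*36 = -645/4*36 = -5805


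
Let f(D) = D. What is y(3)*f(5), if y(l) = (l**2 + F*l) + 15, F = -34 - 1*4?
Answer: -450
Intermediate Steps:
F = -38 (F = -34 - 4 = -38)
y(l) = 15 + l**2 - 38*l (y(l) = (l**2 - 38*l) + 15 = 15 + l**2 - 38*l)
y(3)*f(5) = (15 + 3**2 - 38*3)*5 = (15 + 9 - 114)*5 = -90*5 = -450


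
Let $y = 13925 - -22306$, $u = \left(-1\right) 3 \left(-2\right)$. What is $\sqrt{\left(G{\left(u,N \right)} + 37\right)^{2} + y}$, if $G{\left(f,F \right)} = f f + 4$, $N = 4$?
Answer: $4 \sqrt{2635} \approx 205.33$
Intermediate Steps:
$u = 6$ ($u = \left(-3\right) \left(-2\right) = 6$)
$y = 36231$ ($y = 13925 + 22306 = 36231$)
$G{\left(f,F \right)} = 4 + f^{2}$ ($G{\left(f,F \right)} = f^{2} + 4 = 4 + f^{2}$)
$\sqrt{\left(G{\left(u,N \right)} + 37\right)^{2} + y} = \sqrt{\left(\left(4 + 6^{2}\right) + 37\right)^{2} + 36231} = \sqrt{\left(\left(4 + 36\right) + 37\right)^{2} + 36231} = \sqrt{\left(40 + 37\right)^{2} + 36231} = \sqrt{77^{2} + 36231} = \sqrt{5929 + 36231} = \sqrt{42160} = 4 \sqrt{2635}$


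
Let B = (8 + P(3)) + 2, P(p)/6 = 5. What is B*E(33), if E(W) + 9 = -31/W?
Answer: -13120/33 ≈ -397.58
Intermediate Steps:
P(p) = 30 (P(p) = 6*5 = 30)
E(W) = -9 - 31/W
B = 40 (B = (8 + 30) + 2 = 38 + 2 = 40)
B*E(33) = 40*(-9 - 31/33) = 40*(-328/33) = -13120/33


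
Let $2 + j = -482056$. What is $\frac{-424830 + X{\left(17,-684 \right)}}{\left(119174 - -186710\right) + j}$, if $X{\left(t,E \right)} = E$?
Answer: $\frac{212757}{88087} \approx 2.4153$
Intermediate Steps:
$j = -482058$ ($j = -2 - 482056 = -482058$)
$\frac{-424830 + X{\left(17,-684 \right)}}{\left(119174 - -186710\right) + j} = \frac{-424830 - 684}{\left(119174 - -186710\right) - 482058} = - \frac{425514}{\left(119174 + 186710\right) - 482058} = - \frac{425514}{305884 - 482058} = - \frac{425514}{-176174} = \left(-425514\right) \left(- \frac{1}{176174}\right) = \frac{212757}{88087}$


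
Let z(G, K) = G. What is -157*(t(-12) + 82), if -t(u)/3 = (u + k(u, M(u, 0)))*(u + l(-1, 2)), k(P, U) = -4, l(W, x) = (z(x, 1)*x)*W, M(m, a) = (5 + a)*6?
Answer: 107702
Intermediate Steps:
M(m, a) = 30 + 6*a
l(W, x) = W*x**2 (l(W, x) = (x*x)*W = x**2*W = W*x**2)
t(u) = -3*(-4 + u)**2 (t(u) = -3*(u - 4)*(u - 1*2**2) = -3*(-4 + u)*(u - 1*4) = -3*(-4 + u)*(u - 4) = -3*(-4 + u)*(-4 + u) = -3*(-4 + u)**2)
-157*(t(-12) + 82) = -157*((-48 - 3*(-12)**2 + 24*(-12)) + 82) = -157*((-48 - 3*144 - 288) + 82) = -157*((-48 - 432 - 288) + 82) = -157*(-768 + 82) = -157*(-686) = 107702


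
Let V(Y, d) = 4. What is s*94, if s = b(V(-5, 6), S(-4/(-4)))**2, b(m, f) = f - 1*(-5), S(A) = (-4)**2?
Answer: 41454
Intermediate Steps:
S(A) = 16
b(m, f) = 5 + f (b(m, f) = f + 5 = 5 + f)
s = 441 (s = (5 + 16)**2 = 21**2 = 441)
s*94 = 441*94 = 41454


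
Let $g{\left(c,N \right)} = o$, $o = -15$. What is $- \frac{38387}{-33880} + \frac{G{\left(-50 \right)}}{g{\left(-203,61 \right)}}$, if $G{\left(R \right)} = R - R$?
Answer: $\frac{38387}{33880} \approx 1.133$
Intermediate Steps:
$G{\left(R \right)} = 0$
$g{\left(c,N \right)} = -15$
$- \frac{38387}{-33880} + \frac{G{\left(-50 \right)}}{g{\left(-203,61 \right)}} = - \frac{38387}{-33880} + \frac{0}{-15} = \left(-38387\right) \left(- \frac{1}{33880}\right) + 0 \left(- \frac{1}{15}\right) = \frac{38387}{33880} + 0 = \frac{38387}{33880}$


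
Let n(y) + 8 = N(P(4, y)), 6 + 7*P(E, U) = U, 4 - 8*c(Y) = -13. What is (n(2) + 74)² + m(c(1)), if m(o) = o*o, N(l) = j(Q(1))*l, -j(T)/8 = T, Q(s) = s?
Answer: 15632465/3136 ≈ 4984.8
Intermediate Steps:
c(Y) = 17/8 (c(Y) = ½ - ⅛*(-13) = ½ + 13/8 = 17/8)
P(E, U) = -6/7 + U/7
j(T) = -8*T
N(l) = -8*l (N(l) = (-8*1)*l = -8*l)
m(o) = o²
n(y) = -8/7 - 8*y/7 (n(y) = -8 - 8*(-6/7 + y/7) = -8 + (48/7 - 8*y/7) = -8/7 - 8*y/7)
(n(2) + 74)² + m(c(1)) = ((-8/7 - 8/7*2) + 74)² + (17/8)² = ((-8/7 - 16/7) + 74)² + 289/64 = (-24/7 + 74)² + 289/64 = (494/7)² + 289/64 = 244036/49 + 289/64 = 15632465/3136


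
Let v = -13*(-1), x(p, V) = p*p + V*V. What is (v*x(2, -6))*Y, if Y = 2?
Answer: 1040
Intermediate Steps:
x(p, V) = V² + p² (x(p, V) = p² + V² = V² + p²)
v = 13
(v*x(2, -6))*Y = (13*((-6)² + 2²))*2 = (13*(36 + 4))*2 = (13*40)*2 = 520*2 = 1040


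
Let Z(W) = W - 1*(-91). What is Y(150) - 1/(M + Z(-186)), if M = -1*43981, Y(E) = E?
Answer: 6611401/44076 ≈ 150.00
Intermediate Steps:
Z(W) = 91 + W (Z(W) = W + 91 = 91 + W)
M = -43981
Y(150) - 1/(M + Z(-186)) = 150 - 1/(-43981 + (91 - 186)) = 150 - 1/(-43981 - 95) = 150 - 1/(-44076) = 150 - 1*(-1/44076) = 150 + 1/44076 = 6611401/44076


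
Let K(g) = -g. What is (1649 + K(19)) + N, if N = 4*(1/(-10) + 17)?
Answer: 8488/5 ≈ 1697.6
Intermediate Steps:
N = 338/5 (N = 4*(-⅒ + 17) = 4*(169/10) = 338/5 ≈ 67.600)
(1649 + K(19)) + N = (1649 - 1*19) + 338/5 = (1649 - 19) + 338/5 = 1630 + 338/5 = 8488/5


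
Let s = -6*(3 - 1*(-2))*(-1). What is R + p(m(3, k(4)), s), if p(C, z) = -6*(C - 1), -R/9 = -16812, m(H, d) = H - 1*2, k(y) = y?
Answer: 151308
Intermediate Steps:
m(H, d) = -2 + H (m(H, d) = H - 2 = -2 + H)
s = 30 (s = -6*(3 + 2)*(-1) = -6*5*(-1) = -30*(-1) = 30)
R = 151308 (R = -9*(-16812) = 151308)
p(C, z) = 6 - 6*C (p(C, z) = -6*(-1 + C) = 6 - 6*C)
R + p(m(3, k(4)), s) = 151308 + (6 - 6*(-2 + 3)) = 151308 + (6 - 6*1) = 151308 + (6 - 6) = 151308 + 0 = 151308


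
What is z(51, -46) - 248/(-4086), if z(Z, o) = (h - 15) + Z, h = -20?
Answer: 32812/2043 ≈ 16.061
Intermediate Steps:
z(Z, o) = -35 + Z (z(Z, o) = (-20 - 15) + Z = -35 + Z)
z(51, -46) - 248/(-4086) = (-35 + 51) - 248/(-4086) = 16 - 248*(-1)/4086 = 16 - 1*(-124/2043) = 16 + 124/2043 = 32812/2043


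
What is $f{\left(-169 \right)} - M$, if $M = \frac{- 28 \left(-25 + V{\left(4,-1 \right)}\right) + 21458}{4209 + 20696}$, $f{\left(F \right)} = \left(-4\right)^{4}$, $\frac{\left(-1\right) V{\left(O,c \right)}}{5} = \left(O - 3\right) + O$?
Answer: $\frac{6352822}{24905} \approx 255.08$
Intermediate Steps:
$V{\left(O,c \right)} = 15 - 10 O$ ($V{\left(O,c \right)} = - 5 \left(\left(O - 3\right) + O\right) = - 5 \left(\left(-3 + O\right) + O\right) = - 5 \left(-3 + 2 O\right) = 15 - 10 O$)
$f{\left(F \right)} = 256$
$M = \frac{22858}{24905}$ ($M = \frac{- 28 \left(-25 + \left(15 - 40\right)\right) + 21458}{4209 + 20696} = \frac{- 28 \left(-25 + \left(15 - 40\right)\right) + 21458}{24905} = \left(- 28 \left(-25 - 25\right) + 21458\right) \frac{1}{24905} = \left(\left(-28\right) \left(-50\right) + 21458\right) \frac{1}{24905} = \left(1400 + 21458\right) \frac{1}{24905} = 22858 \cdot \frac{1}{24905} = \frac{22858}{24905} \approx 0.91781$)
$f{\left(-169 \right)} - M = 256 - \frac{22858}{24905} = \frac{6352822}{24905}$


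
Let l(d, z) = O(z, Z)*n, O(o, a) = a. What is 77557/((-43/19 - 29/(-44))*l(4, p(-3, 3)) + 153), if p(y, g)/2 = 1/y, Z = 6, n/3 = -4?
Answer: 16209413/56115 ≈ 288.86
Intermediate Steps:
n = -12 (n = 3*(-4) = -12)
p(y, g) = 2/y
l(d, z) = -72 (l(d, z) = 6*(-12) = -72)
77557/((-43/19 - 29/(-44))*l(4, p(-3, 3)) + 153) = 77557/((-43/19 - 29/(-44))*(-72) + 153) = 77557/((-43*1/19 - 29*(-1/44))*(-72) + 153) = 77557/((-43/19 + 29/44)*(-72) + 153) = 77557/(-1341/836*(-72) + 153) = 77557/(24138/209 + 153) = 77557/(56115/209) = 77557*(209/56115) = 16209413/56115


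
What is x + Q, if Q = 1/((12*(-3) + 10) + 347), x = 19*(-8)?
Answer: -48791/321 ≈ -152.00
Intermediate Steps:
x = -152
Q = 1/321 (Q = 1/((-36 + 10) + 347) = 1/(-26 + 347) = 1/321 ≈ 0.0031153)
x + Q = -152 + 1/321 = -48791/321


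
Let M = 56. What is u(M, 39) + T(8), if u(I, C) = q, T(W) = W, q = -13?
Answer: -5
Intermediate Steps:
u(I, C) = -13
u(M, 39) + T(8) = -13 + 8 = -5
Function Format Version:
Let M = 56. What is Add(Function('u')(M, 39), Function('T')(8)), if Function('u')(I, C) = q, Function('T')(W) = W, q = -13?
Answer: -5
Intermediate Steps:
Function('u')(I, C) = -13
Add(Function('u')(M, 39), Function('T')(8)) = Add(-13, 8) = -5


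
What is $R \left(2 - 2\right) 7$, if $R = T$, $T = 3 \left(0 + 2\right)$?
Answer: $0$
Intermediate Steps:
$T = 6$ ($T = 3 \cdot 2 = 6$)
$R = 6$
$R \left(2 - 2\right) 7 = 6 \left(2 - 2\right) 7 = 6 \cdot 0 \cdot 7 = 0 \cdot 7 = 0$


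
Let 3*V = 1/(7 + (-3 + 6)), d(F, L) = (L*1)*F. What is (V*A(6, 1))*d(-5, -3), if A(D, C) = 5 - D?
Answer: -½ ≈ -0.50000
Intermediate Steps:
d(F, L) = F*L (d(F, L) = L*F = F*L)
V = 1/30 (V = 1/(3*(7 + (-3 + 6))) = 1/(3*(7 + 3)) = (⅓)/10 = (⅓)*(⅒) = 1/30 ≈ 0.033333)
(V*A(6, 1))*d(-5, -3) = ((5 - 1*6)/30)*(-5*(-3)) = ((5 - 6)/30)*15 = ((1/30)*(-1))*15 = -1/30*15 = -½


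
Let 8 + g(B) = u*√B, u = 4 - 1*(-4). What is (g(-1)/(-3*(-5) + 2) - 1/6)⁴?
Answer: (65 - 48*I)⁴/108243216 ≈ -0.32563 - 0.22148*I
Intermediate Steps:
u = 8 (u = 4 + 4 = 8)
g(B) = -8 + 8*√B
(g(-1)/(-3*(-5) + 2) - 1/6)⁴ = ((-8 + 8*√(-1))/(-3*(-5) + 2) - 1/6)⁴ = ((-8 + 8*I)/(15 + 2) - 1*⅙)⁴ = ((-8 + 8*I)/17 - ⅙)⁴ = ((-8 + 8*I)*(1/17) - ⅙)⁴ = ((-8/17 + 8*I/17) - ⅙)⁴ = (-65/102 + 8*I/17)⁴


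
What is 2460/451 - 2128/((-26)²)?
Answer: 4288/1859 ≈ 2.3066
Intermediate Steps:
2460/451 - 2128/((-26)²) = 2460*(1/451) - 2128/676 = 60/11 - 2128*1/676 = 60/11 - 532/169 = 4288/1859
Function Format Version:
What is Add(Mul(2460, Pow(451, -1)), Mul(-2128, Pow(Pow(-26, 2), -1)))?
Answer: Rational(4288, 1859) ≈ 2.3066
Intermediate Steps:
Add(Mul(2460, Pow(451, -1)), Mul(-2128, Pow(Pow(-26, 2), -1))) = Add(Mul(2460, Rational(1, 451)), Mul(-2128, Pow(676, -1))) = Add(Rational(60, 11), Mul(-2128, Rational(1, 676))) = Add(Rational(60, 11), Rational(-532, 169)) = Rational(4288, 1859)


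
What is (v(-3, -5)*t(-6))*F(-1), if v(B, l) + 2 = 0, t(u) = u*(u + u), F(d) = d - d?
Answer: 0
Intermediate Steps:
F(d) = 0
t(u) = 2*u² (t(u) = u*(2*u) = 2*u²)
v(B, l) = -2 (v(B, l) = -2 + 0 = -2)
(v(-3, -5)*t(-6))*F(-1) = -4*(-6)²*0 = -4*36*0 = -2*72*0 = -144*0 = 0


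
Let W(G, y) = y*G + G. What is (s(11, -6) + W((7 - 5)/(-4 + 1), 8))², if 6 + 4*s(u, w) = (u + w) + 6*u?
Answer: 1681/16 ≈ 105.06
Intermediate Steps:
s(u, w) = -3/2 + w/4 + 7*u/4 (s(u, w) = -3/2 + ((u + w) + 6*u)/4 = -3/2 + (w + 7*u)/4 = -3/2 + (w/4 + 7*u/4) = -3/2 + w/4 + 7*u/4)
W(G, y) = G + G*y (W(G, y) = G*y + G = G + G*y)
(s(11, -6) + W((7 - 5)/(-4 + 1), 8))² = ((-3/2 + (¼)*(-6) + (7/4)*11) + ((7 - 5)/(-4 + 1))*(1 + 8))² = ((-3/2 - 3/2 + 77/4) + (2/(-3))*9)² = (65/4 + (2*(-⅓))*9)² = (65/4 - ⅔*9)² = (65/4 - 6)² = (41/4)² = 1681/16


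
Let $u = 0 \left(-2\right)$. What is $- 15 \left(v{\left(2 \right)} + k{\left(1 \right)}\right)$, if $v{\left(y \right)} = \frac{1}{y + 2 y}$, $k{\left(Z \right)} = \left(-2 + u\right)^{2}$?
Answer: $- \frac{125}{2} \approx -62.5$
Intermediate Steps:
$u = 0$
$k{\left(Z \right)} = 4$ ($k{\left(Z \right)} = \left(-2 + 0\right)^{2} = \left(-2\right)^{2} = 4$)
$v{\left(y \right)} = \frac{1}{3 y}$
$- 15 \left(v{\left(2 \right)} + k{\left(1 \right)}\right) = - 15 \left(\frac{1}{3 \cdot 2} + 4\right) = - 15 \left(\frac{1}{3} \cdot \frac{1}{2} + 4\right) = - 15 \left(\frac{1}{6} + 4\right) = \left(-15\right) \frac{25}{6} = - \frac{125}{2}$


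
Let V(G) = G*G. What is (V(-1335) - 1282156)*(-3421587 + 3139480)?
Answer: -141072965383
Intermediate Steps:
V(G) = G**2
(V(-1335) - 1282156)*(-3421587 + 3139480) = ((-1335)**2 - 1282156)*(-3421587 + 3139480) = (1782225 - 1282156)*(-282107) = 500069*(-282107) = -141072965383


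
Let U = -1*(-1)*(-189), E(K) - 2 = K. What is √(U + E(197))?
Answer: √10 ≈ 3.1623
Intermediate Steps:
E(K) = 2 + K
U = -189 (U = 1*(-189) = -189)
√(U + E(197)) = √(-189 + (2 + 197)) = √(-189 + 199) = √10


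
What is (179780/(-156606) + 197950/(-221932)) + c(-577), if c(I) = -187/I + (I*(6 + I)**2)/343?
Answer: -943177721949366502019/1719642879811878 ≈ -5.4847e+5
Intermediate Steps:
c(I) = -187/I + I*(6 + I)**2/343 (c(I) = -187/I + (I*(6 + I)**2)*(1/343) = -187/I + I*(6 + I)**2/343)
(179780/(-156606) + 197950/(-221932)) + c(-577) = (179780/(-156606) + 197950/(-221932)) + (-187/(-577) + (1/343)*(-577)*(6 - 577)**2) = (179780*(-1/156606) + 197950*(-1/221932)) + (-187*(-1/577) + (1/343)*(-577)*(-571)**2) = (-89890/78303 - 98975/110966) + (187/577 + (1/343)*(-577)*326041) = -17724773165/8688970698 + (187/577 - 188125657/343) = -17724773165/8688970698 - 108548439948/197911 = -943177721949366502019/1719642879811878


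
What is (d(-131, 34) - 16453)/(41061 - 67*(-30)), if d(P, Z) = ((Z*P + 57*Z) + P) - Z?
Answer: -6378/14357 ≈ -0.44424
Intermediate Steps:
d(P, Z) = P + 56*Z + P*Z (d(P, Z) = ((P*Z + 57*Z) + P) - Z = ((57*Z + P*Z) + P) - Z = (P + 57*Z + P*Z) - Z = P + 56*Z + P*Z)
(d(-131, 34) - 16453)/(41061 - 67*(-30)) = ((-131 + 56*34 - 131*34) - 16453)/(41061 - 67*(-30)) = ((-131 + 1904 - 4454) - 16453)/(41061 + 2010) = (-2681 - 16453)/43071 = -19134*1/43071 = -6378/14357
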